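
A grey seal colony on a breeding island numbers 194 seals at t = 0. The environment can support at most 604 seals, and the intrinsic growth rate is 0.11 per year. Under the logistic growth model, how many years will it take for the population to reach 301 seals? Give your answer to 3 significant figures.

A = (K − N₀)/N₀ = (604 − 194)/194 = 2.1134.
Solve 604/(1 + 2.1134·e^(−0.11t)) = 301: 1 + 2.1134·e^(−0.11t) = 2.0066, so e^(−0.11t) = 0.476315.
−0.11·t = ln(0.476315) = -0.74168, so t = 0.74168/0.11 = 6.7425.

6.74 years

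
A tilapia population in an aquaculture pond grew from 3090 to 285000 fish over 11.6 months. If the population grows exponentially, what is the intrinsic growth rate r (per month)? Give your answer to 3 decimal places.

From N(t) = N₀·e^(rt): e^(r·11.6) = 285000/3090 = 92.233.
r·11.6 = ln(92.233) = 4.5243, so r = 4.5243/11.6 = 0.39003.

0.390 per month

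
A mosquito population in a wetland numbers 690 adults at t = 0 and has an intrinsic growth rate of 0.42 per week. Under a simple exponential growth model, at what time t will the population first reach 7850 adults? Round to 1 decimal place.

Set N₀·e^(rt) = 7850: e^(0.42·t) = 7850/690 = 11.377.
0.42·t = ln(11.377) = 2.4316, so t = 2.4316/0.42 = 5.7895.

5.8 weeks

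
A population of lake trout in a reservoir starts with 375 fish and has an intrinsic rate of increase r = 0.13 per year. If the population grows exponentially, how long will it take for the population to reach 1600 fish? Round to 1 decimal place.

Set N₀·e^(rt) = 1600: e^(0.13·t) = 1600/375 = 4.2667.
0.13·t = ln(4.2667) = 1.4508, so t = 1.4508/0.13 = 11.16.

11.2 years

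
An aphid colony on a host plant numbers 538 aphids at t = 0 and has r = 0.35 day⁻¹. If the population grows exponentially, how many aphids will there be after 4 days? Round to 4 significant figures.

N(t) = N₀·e^(rt) = 538 × e^(0.35×4) = 538 × e^1.4.
e^1.4 ≈ 4.0552, so N ≈ 538 × 4.0552 = 2181.7.

2182 aphids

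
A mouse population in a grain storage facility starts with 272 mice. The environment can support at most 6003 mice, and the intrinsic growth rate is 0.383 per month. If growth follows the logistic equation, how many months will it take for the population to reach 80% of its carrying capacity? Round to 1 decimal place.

11.6 months

A = (K − N₀)/N₀ = (6003 − 272)/272 = 21.07.
Solve 6003/(1 + 21.07·e^(−0.383t)) = 4802.4: 1 + 21.07·e^(−0.383t) = 1.25, so e^(−0.383t) = 0.0118653.
−0.383·t = ln(0.0118653) = -4.4341, so t = 4.4341/0.383 = 11.577.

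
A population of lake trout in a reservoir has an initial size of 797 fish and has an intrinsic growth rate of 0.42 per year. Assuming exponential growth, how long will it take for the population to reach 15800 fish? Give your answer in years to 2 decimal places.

Set N₀·e^(rt) = 15800: e^(0.42·t) = 15800/797 = 19.824.
0.42·t = ln(19.824) = 2.9869, so t = 2.9869/0.42 = 7.1117.

7.11 years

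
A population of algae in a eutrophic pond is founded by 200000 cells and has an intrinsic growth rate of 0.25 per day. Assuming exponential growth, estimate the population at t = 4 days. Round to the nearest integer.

N(t) = N₀·e^(rt) = 200000 × e^(0.25×4) = 200000 × e^1.
e^1 ≈ 2.7183, so N ≈ 200000 × 2.7183 = 543656.

543656 cells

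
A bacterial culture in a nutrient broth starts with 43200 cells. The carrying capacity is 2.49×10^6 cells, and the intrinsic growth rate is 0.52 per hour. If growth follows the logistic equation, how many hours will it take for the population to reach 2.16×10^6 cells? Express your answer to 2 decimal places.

A = (K − N₀)/N₀ = (2.49×10^6 − 43200)/43200 = 56.639.
Solve 2.49×10^6/(1 + 56.639·e^(−0.52t)) = 2.16×10^6: 1 + 56.639·e^(−0.52t) = 1.1528, so e^(−0.52t) = 0.0026974.
−0.52·t = ln(0.0026974) = -5.9155, so t = 5.9155/0.52 = 11.376.

11.38 hours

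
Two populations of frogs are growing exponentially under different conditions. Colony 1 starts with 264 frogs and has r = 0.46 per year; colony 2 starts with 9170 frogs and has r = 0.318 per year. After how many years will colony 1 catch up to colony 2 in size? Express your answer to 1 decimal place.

Set 264·e^(0.46t) = 9170·e^(0.318t).
e^((0.46 − 0.318)t) = 9170/264 → e^(0.142·t) = 34.735.
0.142·t = ln(34.735) = 3.5477, so t = 3.5477/0.142 = 24.984.

25.0 years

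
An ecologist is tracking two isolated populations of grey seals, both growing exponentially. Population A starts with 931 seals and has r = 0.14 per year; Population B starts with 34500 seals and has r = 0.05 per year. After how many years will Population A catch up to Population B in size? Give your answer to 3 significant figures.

40.1 years

Set 931·e^(0.14t) = 34500·e^(0.05t).
e^((0.14 − 0.05)t) = 34500/931 → e^(0.09·t) = 37.057.
0.09·t = ln(37.057) = 3.6125, so t = 3.6125/0.09 = 40.138.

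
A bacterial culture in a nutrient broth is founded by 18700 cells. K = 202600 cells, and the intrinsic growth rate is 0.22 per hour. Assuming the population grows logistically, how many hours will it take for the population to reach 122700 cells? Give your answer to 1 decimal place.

A = (K − N₀)/N₀ = (202600 − 18700)/18700 = 9.8342.
Solve 202600/(1 + 9.8342·e^(−0.22t)) = 122700: 1 + 9.8342·e^(−0.22t) = 1.6512, so e^(−0.22t) = 0.0662159.
−0.22·t = ln(0.0662159) = -2.7148, so t = 2.7148/0.22 = 12.34.

12.3 hours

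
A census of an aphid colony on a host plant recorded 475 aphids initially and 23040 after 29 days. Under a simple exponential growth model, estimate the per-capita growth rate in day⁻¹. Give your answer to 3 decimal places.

From N(t) = N₀·e^(rt): e^(r·29) = 23040/475 = 48.505.
r·29 = ln(48.505) = 3.8817, so r = 3.8817/29 = 0.13385.

0.134 per day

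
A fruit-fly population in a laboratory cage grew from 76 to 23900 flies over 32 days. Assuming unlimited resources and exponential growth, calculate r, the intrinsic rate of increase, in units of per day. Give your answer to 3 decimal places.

From N(t) = N₀·e^(rt): e^(r·32) = 23900/76 = 314.47.
r·32 = ln(314.47) = 5.7509, so r = 5.7509/32 = 0.17972.

0.180 per day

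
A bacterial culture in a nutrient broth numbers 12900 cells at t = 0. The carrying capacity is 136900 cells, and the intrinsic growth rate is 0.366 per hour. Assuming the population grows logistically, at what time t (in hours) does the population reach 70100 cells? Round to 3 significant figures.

6.31 hours

A = (K − N₀)/N₀ = (136900 − 12900)/12900 = 9.6124.
Solve 136900/(1 + 9.6124·e^(−0.366t)) = 70100: 1 + 9.6124·e^(−0.366t) = 1.9529, so e^(−0.366t) = 0.0991349.
−0.366·t = ln(0.0991349) = -2.3113, so t = 2.3113/0.366 = 6.315.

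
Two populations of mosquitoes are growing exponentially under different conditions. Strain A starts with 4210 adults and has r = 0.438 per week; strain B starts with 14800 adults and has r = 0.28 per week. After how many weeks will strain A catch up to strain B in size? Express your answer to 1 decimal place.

8.0 weeks

Set 4210·e^(0.438t) = 14800·e^(0.28t).
e^((0.438 − 0.28)t) = 14800/4210 → e^(0.158·t) = 3.5154.
0.158·t = ln(3.5154) = 1.2572, so t = 1.2572/0.158 = 7.9567.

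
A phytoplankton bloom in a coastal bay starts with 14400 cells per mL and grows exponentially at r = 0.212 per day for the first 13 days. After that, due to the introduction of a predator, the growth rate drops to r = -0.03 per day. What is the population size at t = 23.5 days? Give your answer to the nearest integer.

Phase 1: N(13) = 14400·e^(0.212×13) = 14400·e^2.756 = 226609.
Phase 2 runs for 23.5 − 13 = 10.5 days at r = -0.03.
N(23.5) = 226609·e^(-0.03×10.5) = 226609·e^-0.315 = 165377.

165377 cells per mL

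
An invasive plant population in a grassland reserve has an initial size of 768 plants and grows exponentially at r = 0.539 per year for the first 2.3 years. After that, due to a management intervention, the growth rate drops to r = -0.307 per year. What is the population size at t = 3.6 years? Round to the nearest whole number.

1780 plants

Phase 1: N(2.3) = 768·e^(0.539×2.3) = 768·e^1.24 = 2653.12.
Phase 2 runs for 3.6 − 2.3 = 1.3 years at r = -0.307.
N(3.6) = 2653.12·e^(-0.307×1.3) = 2653.12·e^-0.3991 = 1780.04.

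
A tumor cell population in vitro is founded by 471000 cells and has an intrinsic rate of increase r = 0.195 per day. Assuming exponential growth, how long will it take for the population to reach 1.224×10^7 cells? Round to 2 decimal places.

Set N₀·e^(rt) = 1.224×10^7: e^(0.195·t) = 1.224×10^7/471000 = 25.987.
0.195·t = ln(25.987) = 3.2576, so t = 3.2576/0.195 = 16.706.

16.71 days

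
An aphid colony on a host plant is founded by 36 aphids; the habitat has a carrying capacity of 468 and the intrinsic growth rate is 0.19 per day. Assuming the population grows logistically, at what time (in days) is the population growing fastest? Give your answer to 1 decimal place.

13.1 days

Logistic growth is fastest at N = K/2 = 234.
A = (K − N₀)/N₀ = 12. Set K/(1 + A·e^(−rt)) = K/2 → A·e^(−rt) = 1.
e^(−0.19t) = 1/12 = 0.0833333, so t = ln(12)/0.19 = 2.4849/0.19 = 13.078.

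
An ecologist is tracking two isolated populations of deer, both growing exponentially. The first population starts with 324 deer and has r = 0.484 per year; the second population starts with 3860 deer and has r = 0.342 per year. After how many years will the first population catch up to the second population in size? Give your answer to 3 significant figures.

17.4 years

Set 324·e^(0.484t) = 3860·e^(0.342t).
e^((0.484 − 0.342)t) = 3860/324 → e^(0.142·t) = 11.914.
0.142·t = ln(11.914) = 2.4777, so t = 2.4777/0.142 = 17.448.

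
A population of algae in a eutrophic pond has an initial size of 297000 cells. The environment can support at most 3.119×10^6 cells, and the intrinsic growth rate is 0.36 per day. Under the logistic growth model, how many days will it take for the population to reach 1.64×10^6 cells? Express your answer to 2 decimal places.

6.54 days

A = (K − N₀)/N₀ = (3.119×10^6 − 297000)/297000 = 9.5017.
Solve 3.119×10^6/(1 + 9.5017·e^(−0.36t)) = 1.64×10^6: 1 + 9.5017·e^(−0.36t) = 1.9018, so e^(−0.36t) = 0.0949126.
−0.36·t = ln(0.0949126) = -2.3548, so t = 2.3548/0.36 = 6.5411.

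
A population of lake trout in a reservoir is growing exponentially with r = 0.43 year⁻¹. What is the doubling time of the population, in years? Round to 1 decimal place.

1.6 years

Doubling time t_d = ln(2)/r = 0.6931/0.43 = 1.612.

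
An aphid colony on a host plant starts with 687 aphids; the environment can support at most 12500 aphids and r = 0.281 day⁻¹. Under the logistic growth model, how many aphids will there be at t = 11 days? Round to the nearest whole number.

7016 aphids

A = (K − N₀)/N₀ = (12500 − 687)/687 = 17.195.
N(t) = K/(1 + A·e^(−rt)) = 12500/(1 + 17.195×e^(−0.281×11)).
e^(−3.091) = 0.045456; denominator = 1 + 17.195×0.045456 = 1.7816.
N = 12500/1.7816 = 7016.06.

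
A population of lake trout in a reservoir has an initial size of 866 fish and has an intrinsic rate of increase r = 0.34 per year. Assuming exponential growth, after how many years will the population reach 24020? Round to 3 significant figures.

Set N₀·e^(rt) = 24020: e^(0.34·t) = 24020/866 = 27.737.
0.34·t = ln(27.737) = 3.3228, so t = 3.3228/0.34 = 9.7728.

9.77 years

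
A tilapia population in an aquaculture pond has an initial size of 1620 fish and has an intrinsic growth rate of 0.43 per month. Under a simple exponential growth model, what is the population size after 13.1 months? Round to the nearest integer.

N(t) = N₀·e^(rt) = 1620 × e^(0.43×13.1) = 1620 × e^5.633.
e^5.633 ≈ 279.5, so N ≈ 1620 × 279.5 = 452789.

452789 fish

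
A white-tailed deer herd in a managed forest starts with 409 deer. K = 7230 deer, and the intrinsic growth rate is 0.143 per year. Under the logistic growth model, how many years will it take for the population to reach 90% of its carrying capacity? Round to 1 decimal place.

A = (K − N₀)/N₀ = (7230 − 409)/409 = 16.677.
Solve 7230/(1 + 16.677·e^(−0.143t)) = 6507: 1 + 16.677·e^(−0.143t) = 1.1111, so e^(−0.143t) = 0.00666243.
−0.143·t = ln(0.00666243) = -5.0113, so t = 5.0113/0.143 = 35.044.

35.0 years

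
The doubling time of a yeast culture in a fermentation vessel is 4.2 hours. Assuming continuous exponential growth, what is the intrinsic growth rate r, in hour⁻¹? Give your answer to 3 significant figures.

0.165 per hour

r = ln(2)/t_d = 0.6931/4.2 = 0.16504.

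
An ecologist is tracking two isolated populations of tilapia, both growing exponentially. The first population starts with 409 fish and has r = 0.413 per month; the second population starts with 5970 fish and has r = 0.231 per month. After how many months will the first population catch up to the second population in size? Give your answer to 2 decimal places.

Set 409·e^(0.413t) = 5970·e^(0.231t).
e^((0.413 − 0.231)t) = 5970/409 → e^(0.182·t) = 14.597.
0.182·t = ln(14.597) = 2.6808, so t = 2.6808/0.182 = 14.73.

14.73 months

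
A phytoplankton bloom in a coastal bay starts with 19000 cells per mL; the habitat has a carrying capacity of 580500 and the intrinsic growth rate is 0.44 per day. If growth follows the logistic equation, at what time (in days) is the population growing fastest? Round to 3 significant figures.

Logistic growth is fastest at N = K/2 = 290250.
A = (K − N₀)/N₀ = 29.553. Set K/(1 + A·e^(−rt)) = K/2 → A·e^(−rt) = 1.
e^(−0.44t) = 1/29.553 = 0.0338379, so t = ln(29.553)/0.44 = 3.3862/0.44 = 7.6958.

7.70 days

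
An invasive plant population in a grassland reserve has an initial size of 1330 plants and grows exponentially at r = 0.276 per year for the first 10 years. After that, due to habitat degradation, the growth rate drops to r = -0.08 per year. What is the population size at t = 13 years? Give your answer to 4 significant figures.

16530 plants

Phase 1: N(10) = 1330·e^(0.276×10) = 1330·e^2.76 = 21013.8.
Phase 2 runs for 13 − 10 = 3 years at r = -0.08.
N(13) = 21013.8·e^(-0.08×3) = 21013.8·e^-0.24 = 16530.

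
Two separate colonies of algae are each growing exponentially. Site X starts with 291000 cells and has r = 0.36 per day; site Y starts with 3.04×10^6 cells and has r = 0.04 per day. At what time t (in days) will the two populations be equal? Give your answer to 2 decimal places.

7.33 days

Set 291000·e^(0.36t) = 3.04×10^6·e^(0.04t).
e^((0.36 − 0.04)t) = 3.04×10^6/291000 → e^(0.32·t) = 10.447.
0.32·t = ln(10.447) = 2.3463, so t = 2.3463/0.32 = 7.3322.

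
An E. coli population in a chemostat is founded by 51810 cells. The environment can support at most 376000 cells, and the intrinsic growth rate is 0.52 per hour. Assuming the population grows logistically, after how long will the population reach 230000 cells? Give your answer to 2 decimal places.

A = (K − N₀)/N₀ = (376000 − 51810)/51810 = 6.2573.
Solve 376000/(1 + 6.2573·e^(−0.52t)) = 230000: 1 + 6.2573·e^(−0.52t) = 1.6348, so e^(−0.52t) = 0.101447.
−0.52·t = ln(0.101447) = -2.2882, so t = 2.2882/0.52 = 4.4004.

4.40 hours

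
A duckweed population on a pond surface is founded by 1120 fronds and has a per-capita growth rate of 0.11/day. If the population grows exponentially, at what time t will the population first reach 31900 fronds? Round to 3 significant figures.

30.4 days

Set N₀·e^(rt) = 31900: e^(0.11·t) = 31900/1120 = 28.482.
0.11·t = ln(28.482) = 3.3493, so t = 3.3493/0.11 = 30.448.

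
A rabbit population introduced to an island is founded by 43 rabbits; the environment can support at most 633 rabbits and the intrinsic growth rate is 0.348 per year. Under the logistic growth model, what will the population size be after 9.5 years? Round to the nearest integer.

421 rabbits

A = (K − N₀)/N₀ = (633 − 43)/43 = 13.721.
N(t) = K/(1 + A·e^(−rt)) = 633/(1 + 13.721×e^(−0.348×9.5)).
e^(−3.306) = 0.036663; denominator = 1 + 13.721×0.036663 = 1.503.
N = 633/1.503 = 421.145.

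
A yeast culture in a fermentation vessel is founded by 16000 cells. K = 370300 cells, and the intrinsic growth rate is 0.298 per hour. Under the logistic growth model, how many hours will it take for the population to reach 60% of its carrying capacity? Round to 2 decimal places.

A = (K − N₀)/N₀ = (370300 − 16000)/16000 = 22.144.
Solve 370300/(1 + 22.144·e^(−0.298t)) = 222180: 1 + 22.144·e^(−0.298t) = 1.6667, so e^(−0.298t) = 0.0301063.
−0.298·t = ln(0.0301063) = -3.503, so t = 3.503/0.298 = 11.755.

11.76 hours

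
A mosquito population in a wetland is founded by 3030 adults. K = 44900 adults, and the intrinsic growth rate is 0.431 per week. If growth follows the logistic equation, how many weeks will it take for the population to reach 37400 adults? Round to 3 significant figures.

9.82 weeks

A = (K − N₀)/N₀ = (44900 − 3030)/3030 = 13.818.
Solve 44900/(1 + 13.818·e^(−0.431t)) = 37400: 1 + 13.818·e^(−0.431t) = 1.2005, so e^(−0.431t) = 0.0145121.
−0.431·t = ln(0.0145121) = -4.2328, so t = 4.2328/0.431 = 9.8208.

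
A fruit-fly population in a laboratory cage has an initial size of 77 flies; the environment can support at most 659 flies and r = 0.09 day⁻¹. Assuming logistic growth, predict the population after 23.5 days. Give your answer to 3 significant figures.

A = (K − N₀)/N₀ = (659 − 77)/77 = 7.5584.
N(t) = K/(1 + A·e^(−rt)) = 659/(1 + 7.5584×e^(−0.09×23.5)).
e^(−2.115) = 0.12063; denominator = 1 + 7.5584×0.12063 = 1.9118.
N = 659/1.9118 = 344.701.

345 flies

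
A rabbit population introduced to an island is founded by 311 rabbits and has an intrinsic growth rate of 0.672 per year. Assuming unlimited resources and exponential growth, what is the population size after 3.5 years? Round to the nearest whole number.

3268 rabbits

N(t) = N₀·e^(rt) = 311 × e^(0.672×3.5) = 311 × e^2.352.
e^2.352 ≈ 10.507, so N ≈ 311 × 10.507 = 3267.54.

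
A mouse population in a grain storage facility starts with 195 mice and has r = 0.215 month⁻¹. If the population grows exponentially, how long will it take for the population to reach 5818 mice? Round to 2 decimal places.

15.79 months

Set N₀·e^(rt) = 5818: e^(0.215·t) = 5818/195 = 29.836.
0.215·t = ln(29.836) = 3.3957, so t = 3.3957/0.215 = 15.794.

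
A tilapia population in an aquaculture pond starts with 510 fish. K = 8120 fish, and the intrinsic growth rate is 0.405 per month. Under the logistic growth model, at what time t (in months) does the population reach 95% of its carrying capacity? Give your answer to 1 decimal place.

A = (K − N₀)/N₀ = (8120 − 510)/510 = 14.922.
Solve 8120/(1 + 14.922·e^(−0.405t)) = 7714: 1 + 14.922·e^(−0.405t) = 1.0526, so e^(−0.405t) = 0.00352721.
−0.405·t = ln(0.00352721) = -5.6472, so t = 5.6472/0.405 = 13.944.

13.9 months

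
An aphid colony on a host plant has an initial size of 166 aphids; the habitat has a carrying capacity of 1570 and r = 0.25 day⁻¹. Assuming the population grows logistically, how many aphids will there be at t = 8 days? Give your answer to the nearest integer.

732 aphids

A = (K − N₀)/N₀ = (1570 − 166)/166 = 8.4578.
N(t) = K/(1 + A·e^(−rt)) = 1570/(1 + 8.4578×e^(−0.25×8)).
e^(−2) = 0.13534; denominator = 1 + 8.4578×0.13534 = 2.1446.
N = 1570/2.1446 = 732.057.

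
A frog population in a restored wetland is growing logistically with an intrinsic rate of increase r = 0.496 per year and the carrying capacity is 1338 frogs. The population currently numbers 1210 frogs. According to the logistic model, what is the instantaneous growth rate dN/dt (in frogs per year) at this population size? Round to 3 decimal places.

dN/dt = rN(1 − N/K) = 0.496 × 1210 × (1 − 1210/1338).
1 − 1210/1338 = 0.095665; dN/dt = 0.496 × 1210 × 0.095665 = 57.414.

57.414 frogs per year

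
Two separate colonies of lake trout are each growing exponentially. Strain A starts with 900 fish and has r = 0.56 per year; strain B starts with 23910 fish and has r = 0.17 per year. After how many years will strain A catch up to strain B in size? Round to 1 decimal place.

Set 900·e^(0.56t) = 23910·e^(0.17t).
e^((0.56 − 0.17)t) = 23910/900 → e^(0.39·t) = 26.567.
0.39·t = ln(26.567) = 3.2797, so t = 3.2797/0.39 = 8.4094.

8.4 years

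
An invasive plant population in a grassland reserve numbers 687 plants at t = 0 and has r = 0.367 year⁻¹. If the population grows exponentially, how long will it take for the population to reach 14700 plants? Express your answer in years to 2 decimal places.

8.35 years

Set N₀·e^(rt) = 14700: e^(0.367·t) = 14700/687 = 21.397.
0.367·t = ln(21.397) = 3.0633, so t = 3.0633/0.367 = 8.3468.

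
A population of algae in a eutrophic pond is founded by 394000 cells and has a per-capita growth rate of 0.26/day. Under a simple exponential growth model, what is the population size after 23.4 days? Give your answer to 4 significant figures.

N(t) = N₀·e^(rt) = 394000 × e^(0.26×23.4) = 394000 × e^6.084.
e^6.084 ≈ 438.78, so N ≈ 394000 × 438.78 = 1.728796×10^8.

172900000 cells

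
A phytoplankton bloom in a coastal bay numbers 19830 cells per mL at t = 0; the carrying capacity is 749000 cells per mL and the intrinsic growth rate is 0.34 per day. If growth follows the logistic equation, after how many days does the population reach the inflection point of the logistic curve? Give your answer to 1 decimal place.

10.6 days

Logistic growth is fastest at N = K/2 = 374500.
A = (K − N₀)/N₀ = 36.771. Set K/(1 + A·e^(−rt)) = K/2 → A·e^(−rt) = 1.
e^(−0.34t) = 1/36.771 = 0.0271953, so t = ln(36.771)/0.34 = 3.6047/0.34 = 10.602.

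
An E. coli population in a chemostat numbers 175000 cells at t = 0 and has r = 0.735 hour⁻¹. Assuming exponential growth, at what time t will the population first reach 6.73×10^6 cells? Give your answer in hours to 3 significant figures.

Set N₀·e^(rt) = 6.73×10^6: e^(0.735·t) = 6.73×10^6/175000 = 38.457.
0.735·t = ln(38.457) = 3.6495, so t = 3.6495/0.735 = 4.9654.

4.97 hours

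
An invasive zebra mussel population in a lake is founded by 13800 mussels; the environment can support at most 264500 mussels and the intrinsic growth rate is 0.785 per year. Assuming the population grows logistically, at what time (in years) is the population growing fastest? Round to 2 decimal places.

3.69 years

Logistic growth is fastest at N = K/2 = 132250.
A = (K − N₀)/N₀ = 18.167. Set K/(1 + A·e^(−rt)) = K/2 → A·e^(−rt) = 1.
e^(−0.785t) = 1/18.167 = 0.0550459, so t = ln(18.167)/0.785 = 2.8996/0.785 = 3.6937.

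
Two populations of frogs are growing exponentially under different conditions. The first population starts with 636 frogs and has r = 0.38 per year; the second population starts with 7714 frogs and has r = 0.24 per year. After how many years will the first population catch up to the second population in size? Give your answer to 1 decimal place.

17.8 years

Set 636·e^(0.38t) = 7714·e^(0.24t).
e^((0.38 − 0.24)t) = 7714/636 → e^(0.14·t) = 12.129.
0.14·t = ln(12.129) = 2.4956, so t = 2.4956/0.14 = 17.826.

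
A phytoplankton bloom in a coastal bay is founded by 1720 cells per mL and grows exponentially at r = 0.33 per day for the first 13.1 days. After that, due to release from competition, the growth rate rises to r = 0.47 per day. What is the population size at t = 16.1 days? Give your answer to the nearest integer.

Phase 1: N(13.1) = 1720·e^(0.33×13.1) = 1720·e^4.323 = 129713.
Phase 2 runs for 16.1 − 13.1 = 3 days at r = 0.47.
N(16.1) = 129713·e^(0.47×3) = 129713·e^1.41 = 531299.

531299 cells per mL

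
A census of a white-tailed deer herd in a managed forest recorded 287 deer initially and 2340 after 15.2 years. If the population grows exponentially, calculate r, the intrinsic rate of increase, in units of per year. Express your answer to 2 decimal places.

From N(t) = N₀·e^(rt): e^(r·15.2) = 2340/287 = 8.1533.
r·15.2 = ln(8.1533) = 2.0984, so r = 2.0984/15.2 = 0.13805.

0.14 per year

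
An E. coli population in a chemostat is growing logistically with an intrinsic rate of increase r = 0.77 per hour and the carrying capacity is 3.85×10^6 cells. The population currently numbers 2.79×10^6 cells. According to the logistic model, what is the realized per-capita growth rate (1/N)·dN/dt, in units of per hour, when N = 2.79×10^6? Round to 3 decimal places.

(1/N)·dN/dt = r(1 − N/K) = 0.77 × (1 − 2.79×10^6/3.85×10^6).
= 0.77 × 0.27532 = 0.212.

0.212 per hour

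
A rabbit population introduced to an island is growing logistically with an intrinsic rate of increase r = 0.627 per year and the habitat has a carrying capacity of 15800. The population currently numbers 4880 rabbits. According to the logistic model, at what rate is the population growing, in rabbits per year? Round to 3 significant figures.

dN/dt = rN(1 − N/K) = 0.627 × 4880 × (1 − 4880/15800).
1 − 4880/15800 = 0.69114; dN/dt = 0.627 × 4880 × 0.69114 = 2114.7.

2110 rabbits per year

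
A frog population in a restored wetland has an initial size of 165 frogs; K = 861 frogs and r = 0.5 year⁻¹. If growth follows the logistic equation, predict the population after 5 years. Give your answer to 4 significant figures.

639.6 frogs

A = (K − N₀)/N₀ = (861 − 165)/165 = 4.2182.
N(t) = K/(1 + A·e^(−rt)) = 861/(1 + 4.2182×e^(−0.5×5)).
e^(−2.5) = 0.082085; denominator = 1 + 4.2182×0.082085 = 1.3462.
N = 861/1.3462 = 639.555.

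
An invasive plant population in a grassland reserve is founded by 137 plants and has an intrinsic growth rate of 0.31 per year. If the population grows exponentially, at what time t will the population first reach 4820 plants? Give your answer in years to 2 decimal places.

Set N₀·e^(rt) = 4820: e^(0.31·t) = 4820/137 = 35.182.
0.31·t = ln(35.182) = 3.5605, so t = 3.5605/0.31 = 11.486.

11.49 years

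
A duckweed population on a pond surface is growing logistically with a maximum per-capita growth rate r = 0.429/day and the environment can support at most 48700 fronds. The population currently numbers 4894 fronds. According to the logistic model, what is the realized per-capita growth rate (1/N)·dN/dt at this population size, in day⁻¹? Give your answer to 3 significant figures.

(1/N)·dN/dt = r(1 − N/K) = 0.429 × (1 − 4894/48700).
= 0.429 × 0.89951 = 0.38589.

0.386 per day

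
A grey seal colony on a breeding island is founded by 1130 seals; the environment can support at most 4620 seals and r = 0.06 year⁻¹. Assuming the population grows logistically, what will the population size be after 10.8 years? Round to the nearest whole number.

A = (K − N₀)/N₀ = (4620 − 1130)/1130 = 3.0885.
N(t) = K/(1 + A·e^(−rt)) = 4620/(1 + 3.0885×e^(−0.06×10.8)).
e^(−0.648) = 0.52309; denominator = 1 + 3.0885×0.52309 = 2.6156.
N = 4620/2.6156 = 1766.35.

1766 seals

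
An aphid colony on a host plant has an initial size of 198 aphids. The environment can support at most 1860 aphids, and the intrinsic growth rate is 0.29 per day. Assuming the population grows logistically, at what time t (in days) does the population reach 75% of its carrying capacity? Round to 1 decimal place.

A = (K − N₀)/N₀ = (1860 − 198)/198 = 8.3939.
Solve 1860/(1 + 8.3939·e^(−0.29t)) = 1395: 1 + 8.3939·e^(−0.29t) = 1.3333, so e^(−0.29t) = 0.0397112.
−0.29·t = ln(0.0397112) = -3.2261, so t = 3.2261/0.29 = 11.125.

11.1 days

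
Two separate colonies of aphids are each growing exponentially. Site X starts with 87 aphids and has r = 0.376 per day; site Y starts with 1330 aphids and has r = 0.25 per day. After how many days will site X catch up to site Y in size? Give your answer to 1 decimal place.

21.6 days

Set 87·e^(0.376t) = 1330·e^(0.25t).
e^((0.376 − 0.25)t) = 1330/87 → e^(0.126·t) = 15.287.
0.126·t = ln(15.287) = 2.727, so t = 2.727/0.126 = 21.643.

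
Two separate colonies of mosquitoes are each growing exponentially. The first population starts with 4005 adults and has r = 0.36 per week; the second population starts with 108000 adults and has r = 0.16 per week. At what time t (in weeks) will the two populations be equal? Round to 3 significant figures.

Set 4005·e^(0.36t) = 108000·e^(0.16t).
e^((0.36 − 0.16)t) = 108000/4005 → e^(0.2·t) = 26.966.
0.2·t = ln(26.966) = 3.2946, so t = 3.2946/0.2 = 16.473.

16.5 weeks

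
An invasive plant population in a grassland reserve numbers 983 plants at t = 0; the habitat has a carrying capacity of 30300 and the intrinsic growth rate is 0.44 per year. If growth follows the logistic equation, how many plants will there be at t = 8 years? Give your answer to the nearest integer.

16093 plants

A = (K − N₀)/N₀ = (30300 − 983)/983 = 29.824.
N(t) = K/(1 + A·e^(−rt)) = 30300/(1 + 29.824×e^(−0.44×8)).
e^(−3.52) = 0.029599; denominator = 1 + 29.824×0.029599 = 1.8828.
N = 30300/1.8828 = 16093.3.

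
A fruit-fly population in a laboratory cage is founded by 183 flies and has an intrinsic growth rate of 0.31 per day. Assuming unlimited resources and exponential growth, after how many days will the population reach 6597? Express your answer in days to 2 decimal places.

Set N₀·e^(rt) = 6597: e^(0.31·t) = 6597/183 = 36.049.
0.31·t = ln(36.049) = 3.5849, so t = 3.5849/0.31 = 11.564.

11.56 days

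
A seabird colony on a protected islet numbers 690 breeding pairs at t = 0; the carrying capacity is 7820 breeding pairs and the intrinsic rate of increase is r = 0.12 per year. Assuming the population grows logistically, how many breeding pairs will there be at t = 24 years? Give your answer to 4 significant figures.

A = (K − N₀)/N₀ = (7820 − 690)/690 = 10.333.
N(t) = K/(1 + A·e^(−rt)) = 7820/(1 + 10.333×e^(−0.12×24)).
e^(−2.88) = 0.056135; denominator = 1 + 10.333×0.056135 = 1.5801.
N = 7820/1.5801 = 4949.18.

4949 breeding pairs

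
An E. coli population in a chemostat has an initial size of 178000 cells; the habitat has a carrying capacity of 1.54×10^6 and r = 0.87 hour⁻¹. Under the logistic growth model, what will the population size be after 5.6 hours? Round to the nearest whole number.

A = (K − N₀)/N₀ = (1.54×10^6 − 178000)/178000 = 7.6517.
N(t) = K/(1 + A·e^(−rt)) = 1.54×10^6/(1 + 7.6517×e^(−0.87×5.6)).
e^(−4.872) = 0.007658; denominator = 1 + 7.6517×0.007658 = 1.0586.
N = 1.54×10^6/1.0586 = 1.454756×10^6.

1454756 cells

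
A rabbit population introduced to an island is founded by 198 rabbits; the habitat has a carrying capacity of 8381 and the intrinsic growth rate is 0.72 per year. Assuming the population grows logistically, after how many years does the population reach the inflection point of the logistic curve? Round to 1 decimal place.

5.2 years

Logistic growth is fastest at N = K/2 = 4190.5.
A = (K − N₀)/N₀ = 41.328. Set K/(1 + A·e^(−rt)) = K/2 → A·e^(−rt) = 1.
e^(−0.72t) = 1/41.328 = 0.0241965, so t = ln(41.328)/0.72 = 3.7215/0.72 = 5.1688.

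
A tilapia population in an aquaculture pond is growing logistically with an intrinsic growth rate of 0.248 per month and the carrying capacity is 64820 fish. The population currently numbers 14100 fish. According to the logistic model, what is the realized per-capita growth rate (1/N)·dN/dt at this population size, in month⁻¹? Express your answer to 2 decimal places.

(1/N)·dN/dt = r(1 − N/K) = 0.248 × (1 − 14100/64820).
= 0.248 × 0.78247 = 0.19405.

0.19 per month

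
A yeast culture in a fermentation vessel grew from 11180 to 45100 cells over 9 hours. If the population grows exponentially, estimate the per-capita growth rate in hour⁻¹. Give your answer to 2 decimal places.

0.15 per hour

From N(t) = N₀·e^(rt): e^(r·9) = 45100/11180 = 4.034.
r·9 = ln(4.034) = 1.3948, so r = 1.3948/9 = 0.15497.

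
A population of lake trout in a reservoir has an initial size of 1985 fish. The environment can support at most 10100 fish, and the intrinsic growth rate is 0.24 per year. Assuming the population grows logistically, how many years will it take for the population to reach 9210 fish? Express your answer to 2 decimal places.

15.60 years

A = (K − N₀)/N₀ = (10100 − 1985)/1985 = 4.0882.
Solve 10100/(1 + 4.0882·e^(−0.24t)) = 9210: 1 + 4.0882·e^(−0.24t) = 1.0966, so e^(−0.24t) = 0.0236375.
−0.24·t = ln(0.0236375) = -3.7449, so t = 3.7449/0.24 = 15.604.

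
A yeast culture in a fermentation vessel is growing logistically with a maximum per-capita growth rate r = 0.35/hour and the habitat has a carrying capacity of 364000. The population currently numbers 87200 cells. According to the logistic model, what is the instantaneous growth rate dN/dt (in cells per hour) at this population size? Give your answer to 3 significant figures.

dN/dt = rN(1 − N/K) = 0.35 × 87200 × (1 − 87200/364000).
1 − 87200/364000 = 0.76044; dN/dt = 0.35 × 87200 × 0.76044 = 23209.

23200 cells per hour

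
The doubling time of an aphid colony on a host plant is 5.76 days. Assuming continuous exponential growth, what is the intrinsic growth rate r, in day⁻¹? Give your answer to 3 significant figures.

r = ln(2)/t_d = 0.6931/5.76 = 0.12034.

0.120 per day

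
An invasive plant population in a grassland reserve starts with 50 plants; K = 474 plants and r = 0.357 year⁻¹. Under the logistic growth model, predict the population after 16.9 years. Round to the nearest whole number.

A = (K − N₀)/N₀ = (474 − 50)/50 = 8.48.
N(t) = K/(1 + A·e^(−rt)) = 474/(1 + 8.48×e^(−0.357×16.9)).
e^(−6.033) = 0.0023976; denominator = 1 + 8.48×0.0023976 = 1.0203.
N = 474/1.0203 = 464.555.

465 plants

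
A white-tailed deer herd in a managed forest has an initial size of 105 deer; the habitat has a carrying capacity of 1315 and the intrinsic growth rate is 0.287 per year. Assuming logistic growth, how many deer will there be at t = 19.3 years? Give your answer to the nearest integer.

A = (K − N₀)/N₀ = (1315 − 105)/105 = 11.524.
N(t) = K/(1 + A·e^(−rt)) = 1315/(1 + 11.524×e^(−0.287×19.3)).
e^(−5.539) = 0.0039301; denominator = 1 + 11.524×0.0039301 = 1.0453.
N = 1315/1.0453 = 1258.02.

1258 deer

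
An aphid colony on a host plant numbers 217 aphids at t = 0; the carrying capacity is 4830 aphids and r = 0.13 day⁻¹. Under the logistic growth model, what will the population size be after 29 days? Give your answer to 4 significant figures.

3242 aphids

A = (K − N₀)/N₀ = (4830 − 217)/217 = 21.258.
N(t) = K/(1 + A·e^(−rt)) = 4830/(1 + 21.258×e^(−0.13×29)).
e^(−3.77) = 0.023052; denominator = 1 + 21.258×0.023052 = 1.49.
N = 4830/1.49 = 3241.52.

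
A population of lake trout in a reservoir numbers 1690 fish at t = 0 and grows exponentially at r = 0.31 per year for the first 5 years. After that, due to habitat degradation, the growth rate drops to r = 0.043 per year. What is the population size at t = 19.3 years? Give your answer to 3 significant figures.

14700 fish

Phase 1: N(5) = 1690·e^(0.31×5) = 1690·e^1.55 = 7962.38.
Phase 2 runs for 19.3 − 5 = 14.3 years at r = 0.043.
N(19.3) = 7962.38·e^(0.043×14.3) = 7962.38·e^0.6149 = 14726.2.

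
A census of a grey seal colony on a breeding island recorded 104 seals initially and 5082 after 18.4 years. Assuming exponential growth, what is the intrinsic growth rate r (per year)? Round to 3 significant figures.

0.211 per year

From N(t) = N₀·e^(rt): e^(r·18.4) = 5082/104 = 48.865.
r·18.4 = ln(48.865) = 3.8891, so r = 3.8891/18.4 = 0.21136.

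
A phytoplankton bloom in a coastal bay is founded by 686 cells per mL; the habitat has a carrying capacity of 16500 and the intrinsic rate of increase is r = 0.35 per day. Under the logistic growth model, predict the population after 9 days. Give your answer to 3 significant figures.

A = (K − N₀)/N₀ = (16500 − 686)/686 = 23.052.
N(t) = K/(1 + A·e^(−rt)) = 16500/(1 + 23.052×e^(−0.35×9)).
e^(−3.15) = 0.042852; denominator = 1 + 23.052×0.042852 = 1.9878.
N = 16500/1.9878 = 8300.43.

8300 cells per mL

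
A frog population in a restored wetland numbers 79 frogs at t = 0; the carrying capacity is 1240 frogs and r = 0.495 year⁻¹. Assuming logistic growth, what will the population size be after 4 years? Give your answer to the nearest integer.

409 frogs

A = (K − N₀)/N₀ = (1240 − 79)/79 = 14.696.
N(t) = K/(1 + A·e^(−rt)) = 1240/(1 + 14.696×e^(−0.495×4)).
e^(−1.98) = 0.13807; denominator = 1 + 14.696×0.13807 = 3.0291.
N = 1240/3.0291 = 409.363.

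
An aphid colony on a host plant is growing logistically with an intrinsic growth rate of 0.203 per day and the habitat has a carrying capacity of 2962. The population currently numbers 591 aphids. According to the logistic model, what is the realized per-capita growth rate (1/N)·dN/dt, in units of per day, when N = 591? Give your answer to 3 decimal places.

(1/N)·dN/dt = r(1 − N/K) = 0.203 × (1 − 591/2962).
= 0.203 × 0.80047 = 0.1625.

0.162 per day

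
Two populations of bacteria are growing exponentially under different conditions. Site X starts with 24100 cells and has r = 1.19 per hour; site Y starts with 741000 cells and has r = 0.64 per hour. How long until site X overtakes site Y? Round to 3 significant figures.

6.23 hours

Set 24100·e^(1.19t) = 741000·e^(0.64t).
e^((1.19 − 0.64)t) = 741000/24100 → e^(0.55·t) = 30.747.
0.55·t = ln(30.747) = 3.4258, so t = 3.4258/0.55 = 6.2287.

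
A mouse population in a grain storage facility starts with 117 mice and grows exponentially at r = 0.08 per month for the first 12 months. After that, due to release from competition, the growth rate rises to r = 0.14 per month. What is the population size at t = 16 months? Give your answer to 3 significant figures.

Phase 1: N(12) = 117·e^(0.08×12) = 117·e^0.96 = 305.568.
Phase 2 runs for 16 − 12 = 4 months at r = 0.14.
N(16) = 305.568·e^(0.14×4) = 305.568·e^0.56 = 534.95.

535 mice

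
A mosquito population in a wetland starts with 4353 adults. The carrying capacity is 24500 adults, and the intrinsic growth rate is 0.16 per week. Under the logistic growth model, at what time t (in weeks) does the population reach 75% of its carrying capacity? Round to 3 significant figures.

16.4 weeks

A = (K − N₀)/N₀ = (24500 − 4353)/4353 = 4.6283.
Solve 24500/(1 + 4.6283·e^(−0.16t)) = 18375: 1 + 4.6283·e^(−0.16t) = 1.3333, so e^(−0.16t) = 0.0720206.
−0.16·t = ln(0.0720206) = -2.6308, so t = 2.6308/0.16 = 16.443.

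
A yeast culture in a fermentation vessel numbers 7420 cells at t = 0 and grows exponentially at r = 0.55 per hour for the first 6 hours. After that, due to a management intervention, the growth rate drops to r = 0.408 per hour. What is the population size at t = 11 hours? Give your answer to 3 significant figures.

Phase 1: N(6) = 7420·e^(0.55×6) = 7420·e^3.3 = 201176.
Phase 2 runs for 11 − 6 = 5 hours at r = 0.408.
N(11) = 201176·e^(0.408×5) = 201176·e^2.04 = 1.547164×10^6.

1550000 cells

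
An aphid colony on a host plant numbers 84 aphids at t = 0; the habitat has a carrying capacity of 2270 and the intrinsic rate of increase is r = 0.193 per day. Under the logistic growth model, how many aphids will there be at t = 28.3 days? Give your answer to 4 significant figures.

A = (K − N₀)/N₀ = (2270 − 84)/84 = 26.024.
N(t) = K/(1 + A·e^(−rt)) = 2270/(1 + 26.024×e^(−0.193×28.3)).
e^(−5.462) = 0.0042455; denominator = 1 + 26.024×0.0042455 = 1.1105.
N = 2270/1.1105 = 2044.15.

2044 aphids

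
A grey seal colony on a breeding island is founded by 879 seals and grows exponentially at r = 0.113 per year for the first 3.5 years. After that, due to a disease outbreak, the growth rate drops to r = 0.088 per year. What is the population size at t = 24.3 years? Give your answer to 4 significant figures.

Phase 1: N(3.5) = 879·e^(0.113×3.5) = 879·e^0.3955 = 1305.43.
Phase 2 runs for 24.3 − 3.5 = 20.8 years at r = 0.088.
N(24.3) = 1305.43·e^(0.088×20.8) = 1305.43·e^1.83 = 8141.14.

8141 seals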